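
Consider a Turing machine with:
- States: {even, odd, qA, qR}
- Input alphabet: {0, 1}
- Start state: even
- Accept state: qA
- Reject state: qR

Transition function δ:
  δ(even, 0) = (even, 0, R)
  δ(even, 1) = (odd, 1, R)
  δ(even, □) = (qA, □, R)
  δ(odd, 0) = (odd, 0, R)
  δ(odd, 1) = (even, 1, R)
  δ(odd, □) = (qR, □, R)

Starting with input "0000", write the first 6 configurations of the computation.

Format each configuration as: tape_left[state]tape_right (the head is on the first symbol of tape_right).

Transitions applied:
Step 1: δ(even, 0) = (even, 0, R)
Step 2: δ(even, 0) = (even, 0, R)
Step 3: δ(even, 0) = (even, 0, R)
Step 4: δ(even, 0) = (even, 0, R)
Step 5: δ(even, □) = (qA, □, R)

The first 6 configurations are:
[even]0000 ⊢ 0[even]000 ⊢ 00[even]00 ⊢ 000[even]0 ⊢ 0000[even]□ ⊢ 0000□[qA]□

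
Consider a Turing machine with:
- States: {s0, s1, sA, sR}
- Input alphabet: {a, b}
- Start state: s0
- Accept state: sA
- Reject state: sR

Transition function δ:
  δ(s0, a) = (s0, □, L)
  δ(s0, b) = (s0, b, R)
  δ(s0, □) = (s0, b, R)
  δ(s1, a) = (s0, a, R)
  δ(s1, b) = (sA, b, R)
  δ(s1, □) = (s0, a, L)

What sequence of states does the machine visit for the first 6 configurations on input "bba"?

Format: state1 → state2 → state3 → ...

Execution trace:
Initial: [s0]bba
Step 1: δ(s0, b) = (s0, b, R) → b[s0]ba
Step 2: δ(s0, b) = (s0, b, R) → bb[s0]a
Step 3: δ(s0, a) = (s0, □, L) → b[s0]b□
Step 4: δ(s0, b) = (s0, b, R) → bb[s0]□
Step 5: δ(s0, □) = (s0, b, R) → bbb[s0]□

State sequence: s0 → s0 → s0 → s0 → s0 → s0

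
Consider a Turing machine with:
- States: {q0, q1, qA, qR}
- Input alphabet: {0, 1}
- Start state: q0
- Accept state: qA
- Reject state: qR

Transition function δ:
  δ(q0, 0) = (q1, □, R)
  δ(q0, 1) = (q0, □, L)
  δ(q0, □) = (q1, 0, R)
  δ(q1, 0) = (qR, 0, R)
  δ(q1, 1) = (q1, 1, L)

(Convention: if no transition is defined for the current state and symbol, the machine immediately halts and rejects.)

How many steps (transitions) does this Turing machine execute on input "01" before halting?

Execution trace:
Initial: [q0]01
Step 1: δ(q0, 0) = (q1, □, R) → □[q1]1
Step 2: δ(q1, 1) = (q1, 1, L) → [q1]□1

No transition is defined for δ(q1, □). By convention the machine halts and rejects.

The machine executed 2 steps before halting.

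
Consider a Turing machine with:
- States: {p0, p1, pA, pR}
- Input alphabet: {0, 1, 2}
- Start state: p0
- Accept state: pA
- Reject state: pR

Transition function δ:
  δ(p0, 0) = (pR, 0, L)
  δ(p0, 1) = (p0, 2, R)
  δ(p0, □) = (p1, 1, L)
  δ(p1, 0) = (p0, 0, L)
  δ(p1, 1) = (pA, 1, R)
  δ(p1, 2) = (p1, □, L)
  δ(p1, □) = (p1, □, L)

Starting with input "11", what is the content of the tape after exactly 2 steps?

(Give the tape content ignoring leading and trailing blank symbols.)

Execution trace:
Initial: [p0]11
Step 1: δ(p0, 1) = (p0, 2, R) → 2[p0]1
Step 2: δ(p0, 1) = (p0, 2, R) → 22[p0]□

After 2 steps, the tape (ignoring leading/trailing blanks) is: 22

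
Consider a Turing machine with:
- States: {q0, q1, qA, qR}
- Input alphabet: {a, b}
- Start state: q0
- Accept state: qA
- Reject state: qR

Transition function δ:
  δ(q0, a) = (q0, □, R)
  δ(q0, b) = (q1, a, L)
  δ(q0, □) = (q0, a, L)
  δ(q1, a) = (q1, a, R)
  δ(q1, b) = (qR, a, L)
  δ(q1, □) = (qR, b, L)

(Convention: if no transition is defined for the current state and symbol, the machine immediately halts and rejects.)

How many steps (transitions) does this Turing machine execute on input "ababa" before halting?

Execution trace:
Initial: [q0]ababa
Step 1: δ(q0, a) = (q0, □, R) → □[q0]baba
Step 2: δ(q0, b) = (q1, a, L) → [q1]□aaba
Step 3: δ(q1, □) = (qR, b, L) → [qR]□baaba

The machine reaches the reject state qR and halts.

The machine executed 3 steps before halting.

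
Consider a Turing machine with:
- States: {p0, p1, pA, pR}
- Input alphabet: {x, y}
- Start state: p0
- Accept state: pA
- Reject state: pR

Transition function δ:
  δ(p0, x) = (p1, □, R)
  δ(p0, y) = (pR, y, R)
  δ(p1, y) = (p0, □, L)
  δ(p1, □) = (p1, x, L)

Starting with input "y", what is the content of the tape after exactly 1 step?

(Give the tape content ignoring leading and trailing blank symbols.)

Execution trace:
Initial: [p0]y
Step 1: δ(p0, y) = (pR, y, R) → y[pR]□

The machine reaches the reject state pR and halts.

After 1 step, the tape (ignoring leading/trailing blanks) is: y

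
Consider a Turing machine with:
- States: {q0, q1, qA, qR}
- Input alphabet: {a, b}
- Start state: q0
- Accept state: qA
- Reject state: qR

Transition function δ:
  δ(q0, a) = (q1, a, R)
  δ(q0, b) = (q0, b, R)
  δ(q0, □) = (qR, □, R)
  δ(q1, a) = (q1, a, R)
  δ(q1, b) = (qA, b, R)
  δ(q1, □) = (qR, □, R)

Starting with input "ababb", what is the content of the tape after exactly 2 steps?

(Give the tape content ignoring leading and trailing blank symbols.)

Execution trace:
Initial: [q0]ababb
Step 1: δ(q0, a) = (q1, a, R) → a[q1]babb
Step 2: δ(q1, b) = (qA, b, R) → ab[qA]abb

The machine reaches the accept state qA and halts.

After 2 steps, the tape (ignoring leading/trailing blanks) is: ababb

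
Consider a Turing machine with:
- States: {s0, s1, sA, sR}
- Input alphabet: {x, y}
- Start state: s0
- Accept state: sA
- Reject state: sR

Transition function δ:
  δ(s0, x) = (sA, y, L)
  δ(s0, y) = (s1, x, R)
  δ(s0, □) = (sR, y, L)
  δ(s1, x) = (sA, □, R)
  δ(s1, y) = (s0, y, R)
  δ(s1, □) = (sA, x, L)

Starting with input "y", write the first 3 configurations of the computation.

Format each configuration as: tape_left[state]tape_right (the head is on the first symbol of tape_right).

Transitions applied:
Step 1: δ(s0, y) = (s1, x, R)
Step 2: δ(s1, □) = (sA, x, L)

The first 3 configurations are:
[s0]y ⊢ x[s1]□ ⊢ [sA]xx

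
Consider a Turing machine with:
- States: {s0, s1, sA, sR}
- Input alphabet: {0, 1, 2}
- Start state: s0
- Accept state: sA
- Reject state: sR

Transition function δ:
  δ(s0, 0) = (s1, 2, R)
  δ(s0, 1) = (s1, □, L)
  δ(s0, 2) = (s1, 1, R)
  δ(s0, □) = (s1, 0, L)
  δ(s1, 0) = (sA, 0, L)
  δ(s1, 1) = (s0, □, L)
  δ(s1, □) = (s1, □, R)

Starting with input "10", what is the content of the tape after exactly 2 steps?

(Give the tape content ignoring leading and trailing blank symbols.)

Execution trace:
Initial: [s0]10
Step 1: δ(s0, 1) = (s1, □, L) → [s1]□□0
Step 2: δ(s1, □) = (s1, □, R) → □[s1]□0

After 2 steps, the tape (ignoring leading/trailing blanks) is: 0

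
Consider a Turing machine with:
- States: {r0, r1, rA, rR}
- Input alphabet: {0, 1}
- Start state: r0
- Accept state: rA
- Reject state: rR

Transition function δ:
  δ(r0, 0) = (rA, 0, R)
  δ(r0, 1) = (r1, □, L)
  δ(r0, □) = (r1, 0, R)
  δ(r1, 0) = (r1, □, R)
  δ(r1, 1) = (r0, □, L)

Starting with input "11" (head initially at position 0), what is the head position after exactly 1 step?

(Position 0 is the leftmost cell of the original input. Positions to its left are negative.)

Execution trace (head position shown):
Step 0: [r0]11  (head at position 0)
Step 1: move left → [r1]□□1  (head at position -1)

After 1 step, the head is at position -1.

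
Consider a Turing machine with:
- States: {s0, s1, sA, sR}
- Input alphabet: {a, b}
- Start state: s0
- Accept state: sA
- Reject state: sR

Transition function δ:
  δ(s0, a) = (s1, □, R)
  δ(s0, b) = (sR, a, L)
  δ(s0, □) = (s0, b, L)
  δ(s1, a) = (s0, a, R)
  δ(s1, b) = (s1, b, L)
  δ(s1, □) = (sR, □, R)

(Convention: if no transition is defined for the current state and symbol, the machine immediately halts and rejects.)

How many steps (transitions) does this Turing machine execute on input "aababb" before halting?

Execution trace:
Initial: [s0]aababb
Step 1: δ(s0, a) = (s1, □, R) → □[s1]ababb
Step 2: δ(s1, a) = (s0, a, R) → □a[s0]babb
Step 3: δ(s0, b) = (sR, a, L) → □[sR]aaabb

The machine reaches the reject state sR and halts.

The machine executed 3 steps before halting.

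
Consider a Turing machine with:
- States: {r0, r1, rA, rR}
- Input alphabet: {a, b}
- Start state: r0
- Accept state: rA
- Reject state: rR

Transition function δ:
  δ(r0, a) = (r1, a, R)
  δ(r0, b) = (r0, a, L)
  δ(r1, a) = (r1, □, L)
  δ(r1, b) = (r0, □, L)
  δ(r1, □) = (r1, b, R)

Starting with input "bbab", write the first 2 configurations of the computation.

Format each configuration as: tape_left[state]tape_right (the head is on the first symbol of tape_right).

Transitions applied:
Step 1: δ(r0, b) = (r0, a, L)

The first 2 configurations are:
[r0]bbab ⊢ [r0]□abab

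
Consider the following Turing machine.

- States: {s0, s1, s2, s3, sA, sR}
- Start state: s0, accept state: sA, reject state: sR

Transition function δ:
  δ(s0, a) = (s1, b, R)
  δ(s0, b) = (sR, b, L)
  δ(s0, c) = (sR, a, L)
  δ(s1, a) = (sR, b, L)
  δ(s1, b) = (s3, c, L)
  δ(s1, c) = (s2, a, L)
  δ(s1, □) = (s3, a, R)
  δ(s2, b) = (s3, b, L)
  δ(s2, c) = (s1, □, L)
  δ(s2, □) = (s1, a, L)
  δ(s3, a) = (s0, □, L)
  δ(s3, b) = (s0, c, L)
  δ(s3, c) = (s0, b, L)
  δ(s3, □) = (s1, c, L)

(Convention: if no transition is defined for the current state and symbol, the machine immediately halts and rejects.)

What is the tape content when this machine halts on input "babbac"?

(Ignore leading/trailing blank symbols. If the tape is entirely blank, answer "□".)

Execution trace:
Initial: [s0]babbac
Step 1: δ(s0, b) = (sR, b, L) → [sR]□babbac

The machine reaches the reject state sR and halts.

Final tape (ignoring leading/trailing blanks): babbac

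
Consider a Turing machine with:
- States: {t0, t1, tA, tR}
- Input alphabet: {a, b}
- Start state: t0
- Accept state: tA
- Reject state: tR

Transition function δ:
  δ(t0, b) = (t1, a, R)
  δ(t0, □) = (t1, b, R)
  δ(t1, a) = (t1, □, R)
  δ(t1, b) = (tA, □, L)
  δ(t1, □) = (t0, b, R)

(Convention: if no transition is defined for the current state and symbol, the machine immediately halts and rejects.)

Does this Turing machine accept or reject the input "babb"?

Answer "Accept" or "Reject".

Execution trace:
Initial: [t0]babb
Step 1: δ(t0, b) = (t1, a, R) → a[t1]abb
Step 2: δ(t1, a) = (t1, □, R) → a□[t1]bb
Step 3: δ(t1, b) = (tA, □, L) → a[tA]□□b

The machine reaches the accept state tA and halts.

Answer: Accept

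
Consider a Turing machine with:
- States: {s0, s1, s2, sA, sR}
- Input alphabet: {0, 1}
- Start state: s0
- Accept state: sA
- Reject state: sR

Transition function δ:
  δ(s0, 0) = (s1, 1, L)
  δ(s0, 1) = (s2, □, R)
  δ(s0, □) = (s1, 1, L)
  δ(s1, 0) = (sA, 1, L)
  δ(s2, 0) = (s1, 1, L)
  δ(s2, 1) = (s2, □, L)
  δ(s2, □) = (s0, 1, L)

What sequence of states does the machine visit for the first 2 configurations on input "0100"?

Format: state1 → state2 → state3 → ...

Execution trace:
Initial: [s0]0100
Step 1: δ(s0, 0) = (s1, 1, L) → [s1]□1100

No transition is defined for δ(s1, □). By convention the machine halts and rejects.

State sequence: s0 → s1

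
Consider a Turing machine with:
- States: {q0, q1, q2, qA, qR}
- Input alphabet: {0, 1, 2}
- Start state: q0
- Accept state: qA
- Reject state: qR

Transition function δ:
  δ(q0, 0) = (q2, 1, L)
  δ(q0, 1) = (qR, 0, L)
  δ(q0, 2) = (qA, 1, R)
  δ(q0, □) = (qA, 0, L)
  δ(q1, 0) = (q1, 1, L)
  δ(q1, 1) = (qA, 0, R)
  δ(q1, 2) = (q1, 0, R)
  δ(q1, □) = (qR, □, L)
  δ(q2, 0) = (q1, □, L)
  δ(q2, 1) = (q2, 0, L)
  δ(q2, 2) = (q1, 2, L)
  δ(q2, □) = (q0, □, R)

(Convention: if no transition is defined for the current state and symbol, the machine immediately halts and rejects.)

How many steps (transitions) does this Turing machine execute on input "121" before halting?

Execution trace:
Initial: [q0]121
Step 1: δ(q0, 1) = (qR, 0, L) → [qR]□021

The machine reaches the reject state qR and halts.

The machine executed 1 step before halting.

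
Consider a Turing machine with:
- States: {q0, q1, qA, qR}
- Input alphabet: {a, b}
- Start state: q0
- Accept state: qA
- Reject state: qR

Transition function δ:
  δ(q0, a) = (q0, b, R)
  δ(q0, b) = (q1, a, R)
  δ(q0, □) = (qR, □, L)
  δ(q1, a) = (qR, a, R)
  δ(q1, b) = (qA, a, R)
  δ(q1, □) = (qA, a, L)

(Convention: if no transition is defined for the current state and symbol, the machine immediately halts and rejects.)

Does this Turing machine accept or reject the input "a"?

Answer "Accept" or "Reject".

Execution trace:
Initial: [q0]a
Step 1: δ(q0, a) = (q0, b, R) → b[q0]□
Step 2: δ(q0, □) = (qR, □, L) → [qR]b□

The machine reaches the reject state qR and halts.

Answer: Reject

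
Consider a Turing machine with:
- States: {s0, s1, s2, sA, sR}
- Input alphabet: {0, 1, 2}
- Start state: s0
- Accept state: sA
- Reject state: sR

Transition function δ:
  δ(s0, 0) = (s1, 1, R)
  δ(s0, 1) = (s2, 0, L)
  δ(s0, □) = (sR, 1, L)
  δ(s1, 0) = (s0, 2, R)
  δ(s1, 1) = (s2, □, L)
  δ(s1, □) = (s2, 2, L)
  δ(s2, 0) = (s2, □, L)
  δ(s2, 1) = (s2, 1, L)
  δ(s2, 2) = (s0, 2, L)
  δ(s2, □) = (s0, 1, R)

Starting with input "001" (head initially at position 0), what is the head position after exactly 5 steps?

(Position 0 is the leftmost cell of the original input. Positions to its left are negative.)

Execution trace (head position shown):
Step 0: [s0]001  (head at position 0)
Step 1: move right → 1[s1]01  (head at position 1)
Step 2: move right → 12[s0]1  (head at position 2)
Step 3: move left → 1[s2]20  (head at position 1)
Step 4: move left → [s0]120  (head at position 0)
Step 5: move left → [s2]□020  (head at position -1)

After 5 steps, the head is at position -1.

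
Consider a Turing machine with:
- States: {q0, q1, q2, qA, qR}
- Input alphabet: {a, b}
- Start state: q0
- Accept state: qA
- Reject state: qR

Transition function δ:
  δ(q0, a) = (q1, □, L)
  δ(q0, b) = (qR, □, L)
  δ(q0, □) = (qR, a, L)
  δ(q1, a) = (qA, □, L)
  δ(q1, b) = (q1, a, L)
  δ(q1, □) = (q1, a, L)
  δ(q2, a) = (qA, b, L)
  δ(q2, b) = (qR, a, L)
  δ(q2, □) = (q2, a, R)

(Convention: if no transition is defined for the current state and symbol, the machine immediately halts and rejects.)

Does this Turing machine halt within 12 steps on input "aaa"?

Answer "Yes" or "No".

Execution trace:
Initial: [q0]aaa
Step 1: δ(q0, a) = (q1, □, L) → [q1]□□aa
Step 2: δ(q1, □) = (q1, a, L) → [q1]□a□aa
Step 3: δ(q1, □) = (q1, a, L) → [q1]□aa□aa
Step 4: δ(q1, □) = (q1, a, L) → [q1]□aaa□aa
Step 5: δ(q1, □) = (q1, a, L) → [q1]□aaaa□aa
Step 6: δ(q1, □) = (q1, a, L) → [q1]□aaaaa□aa
Step 7: δ(q1, □) = (q1, a, L) → [q1]□aaaaaa□aa
Step 8: δ(q1, □) = (q1, a, L) → [q1]□aaaaaaa□aa
Step 9: δ(q1, □) = (q1, a, L) → [q1]□aaaaaaaa□aa
Step 10: δ(q1, □) = (q1, a, L) → [q1]□aaaaaaaaa□aa
Step 11: δ(q1, □) = (q1, a, L) → [q1]□aaaaaaaaaa□aa
Step 12: δ(q1, □) = (q1, a, L) → [q1]□aaaaaaaaaaa□aa

The machine has not reached a halting state after 12 steps.
The machine did not halt within the 12-step bound.

Answer: No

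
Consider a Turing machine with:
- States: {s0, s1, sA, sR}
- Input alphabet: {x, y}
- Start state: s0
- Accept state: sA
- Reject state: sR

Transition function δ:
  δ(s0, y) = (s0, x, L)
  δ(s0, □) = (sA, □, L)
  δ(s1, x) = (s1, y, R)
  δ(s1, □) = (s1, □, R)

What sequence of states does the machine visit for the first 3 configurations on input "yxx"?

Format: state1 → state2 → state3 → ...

Execution trace:
Initial: [s0]yxx
Step 1: δ(s0, y) = (s0, x, L) → [s0]□xxx
Step 2: δ(s0, □) = (sA, □, L) → [sA]□□xxx

The machine reaches the accept state sA and halts.

State sequence: s0 → s0 → sA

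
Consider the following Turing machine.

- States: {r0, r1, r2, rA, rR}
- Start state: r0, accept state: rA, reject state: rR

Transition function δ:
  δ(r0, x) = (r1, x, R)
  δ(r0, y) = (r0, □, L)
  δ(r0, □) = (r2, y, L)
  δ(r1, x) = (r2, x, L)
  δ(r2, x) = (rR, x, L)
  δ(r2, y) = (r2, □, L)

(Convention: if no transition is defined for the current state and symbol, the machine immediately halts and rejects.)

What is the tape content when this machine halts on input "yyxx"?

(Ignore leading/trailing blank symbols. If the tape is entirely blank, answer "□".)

Execution trace:
Initial: [r0]yyxx
Step 1: δ(r0, y) = (r0, □, L) → [r0]□□yxx
Step 2: δ(r0, □) = (r2, y, L) → [r2]□y□yxx

No transition is defined for δ(r2, □). By convention the machine halts and rejects.

Final tape (ignoring leading/trailing blanks): y□yxx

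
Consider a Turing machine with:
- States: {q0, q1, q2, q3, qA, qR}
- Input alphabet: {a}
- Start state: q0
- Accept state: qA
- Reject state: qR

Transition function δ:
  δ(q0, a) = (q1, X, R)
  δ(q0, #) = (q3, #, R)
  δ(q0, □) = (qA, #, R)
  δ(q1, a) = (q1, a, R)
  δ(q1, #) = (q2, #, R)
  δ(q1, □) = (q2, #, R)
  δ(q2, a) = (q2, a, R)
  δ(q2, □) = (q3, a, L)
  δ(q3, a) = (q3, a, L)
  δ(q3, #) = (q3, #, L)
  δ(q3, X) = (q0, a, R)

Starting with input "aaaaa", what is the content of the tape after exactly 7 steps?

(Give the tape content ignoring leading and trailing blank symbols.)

Execution trace:
Initial: [q0]aaaaa
Step 1: δ(q0, a) = (q1, X, R) → X[q1]aaaa
Step 2: δ(q1, a) = (q1, a, R) → Xa[q1]aaa
Step 3: δ(q1, a) = (q1, a, R) → Xaa[q1]aa
Step 4: δ(q1, a) = (q1, a, R) → Xaaa[q1]a
Step 5: δ(q1, a) = (q1, a, R) → Xaaaa[q1]□
Step 6: δ(q1, □) = (q2, #, R) → Xaaaa#[q2]□
Step 7: δ(q2, □) = (q3, a, L) → Xaaaa[q3]#a

After 7 steps, the tape (ignoring leading/trailing blanks) is: Xaaaa#a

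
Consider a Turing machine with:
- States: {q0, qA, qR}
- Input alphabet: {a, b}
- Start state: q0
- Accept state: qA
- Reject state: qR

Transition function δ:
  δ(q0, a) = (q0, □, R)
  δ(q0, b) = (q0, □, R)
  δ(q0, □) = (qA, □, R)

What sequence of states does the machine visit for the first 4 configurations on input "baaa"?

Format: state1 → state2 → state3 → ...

Execution trace:
Initial: [q0]baaa
Step 1: δ(q0, b) = (q0, □, R) → □[q0]aaa
Step 2: δ(q0, a) = (q0, □, R) → □□[q0]aa
Step 3: δ(q0, a) = (q0, □, R) → □□□[q0]a

State sequence: q0 → q0 → q0 → q0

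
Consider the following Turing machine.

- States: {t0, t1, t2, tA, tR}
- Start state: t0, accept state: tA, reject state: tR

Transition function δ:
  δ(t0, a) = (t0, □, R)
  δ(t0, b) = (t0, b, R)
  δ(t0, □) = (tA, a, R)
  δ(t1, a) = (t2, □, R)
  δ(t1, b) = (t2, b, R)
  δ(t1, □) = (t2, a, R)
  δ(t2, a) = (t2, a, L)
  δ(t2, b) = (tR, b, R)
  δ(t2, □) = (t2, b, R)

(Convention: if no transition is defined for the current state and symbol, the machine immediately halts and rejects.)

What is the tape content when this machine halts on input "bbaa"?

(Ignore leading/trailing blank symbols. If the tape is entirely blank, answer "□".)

Execution trace:
Initial: [t0]bbaa
Step 1: δ(t0, b) = (t0, b, R) → b[t0]baa
Step 2: δ(t0, b) = (t0, b, R) → bb[t0]aa
Step 3: δ(t0, a) = (t0, □, R) → bb□[t0]a
Step 4: δ(t0, a) = (t0, □, R) → bb□□[t0]□
Step 5: δ(t0, □) = (tA, a, R) → bb□□a[tA]□

The machine reaches the accept state tA and halts.

Final tape (ignoring leading/trailing blanks): bb□□a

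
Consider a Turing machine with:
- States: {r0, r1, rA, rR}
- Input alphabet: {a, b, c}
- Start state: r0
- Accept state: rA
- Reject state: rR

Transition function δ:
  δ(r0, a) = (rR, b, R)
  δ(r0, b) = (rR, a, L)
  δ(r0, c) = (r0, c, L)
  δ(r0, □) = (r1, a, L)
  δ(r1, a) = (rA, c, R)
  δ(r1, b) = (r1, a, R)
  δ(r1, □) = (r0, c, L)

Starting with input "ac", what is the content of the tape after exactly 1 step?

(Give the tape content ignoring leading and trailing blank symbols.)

Execution trace:
Initial: [r0]ac
Step 1: δ(r0, a) = (rR, b, R) → b[rR]c

The machine reaches the reject state rR and halts.

After 1 step, the tape (ignoring leading/trailing blanks) is: bc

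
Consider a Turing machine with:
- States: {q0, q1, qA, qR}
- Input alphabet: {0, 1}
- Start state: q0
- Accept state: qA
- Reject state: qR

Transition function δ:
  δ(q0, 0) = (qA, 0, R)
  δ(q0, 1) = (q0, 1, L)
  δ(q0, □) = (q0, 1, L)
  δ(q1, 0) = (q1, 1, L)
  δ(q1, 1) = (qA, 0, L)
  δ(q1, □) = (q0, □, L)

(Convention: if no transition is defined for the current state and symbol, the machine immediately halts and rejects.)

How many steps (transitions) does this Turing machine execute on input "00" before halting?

Execution trace:
Initial: [q0]00
Step 1: δ(q0, 0) = (qA, 0, R) → 0[qA]0

The machine reaches the accept state qA and halts.

The machine executed 1 step before halting.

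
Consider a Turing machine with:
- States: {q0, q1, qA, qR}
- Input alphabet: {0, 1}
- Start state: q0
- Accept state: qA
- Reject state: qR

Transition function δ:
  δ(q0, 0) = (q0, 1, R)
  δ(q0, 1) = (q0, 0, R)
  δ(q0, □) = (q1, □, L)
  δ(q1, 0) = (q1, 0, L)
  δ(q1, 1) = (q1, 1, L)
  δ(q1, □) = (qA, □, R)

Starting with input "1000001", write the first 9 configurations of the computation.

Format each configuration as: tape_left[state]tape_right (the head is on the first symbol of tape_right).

Transitions applied:
Step 1: δ(q0, 1) = (q0, 0, R)
Step 2: δ(q0, 0) = (q0, 1, R)
Step 3: δ(q0, 0) = (q0, 1, R)
Step 4: δ(q0, 0) = (q0, 1, R)
Step 5: δ(q0, 0) = (q0, 1, R)
Step 6: δ(q0, 0) = (q0, 1, R)
Step 7: δ(q0, 1) = (q0, 0, R)
Step 8: δ(q0, □) = (q1, □, L)

The first 9 configurations are:
[q0]1000001 ⊢ 0[q0]000001 ⊢ 01[q0]00001 ⊢ 011[q0]0001 ⊢ 0111[q0]001 ⊢ 01111[q0]01 ⊢ 011111[q0]1 ⊢ 0111110[q0]□ ⊢ 011111[q1]0□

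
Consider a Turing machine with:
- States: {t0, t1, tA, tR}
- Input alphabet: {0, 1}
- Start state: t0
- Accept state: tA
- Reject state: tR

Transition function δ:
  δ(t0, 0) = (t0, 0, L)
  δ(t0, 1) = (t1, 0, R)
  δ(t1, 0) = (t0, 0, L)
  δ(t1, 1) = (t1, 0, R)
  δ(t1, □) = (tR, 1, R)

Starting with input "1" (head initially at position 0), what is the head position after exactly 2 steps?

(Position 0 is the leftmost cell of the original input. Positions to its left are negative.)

Execution trace (head position shown):
Step 0: [t0]1  (head at position 0)
Step 1: move right → 0[t1]□  (head at position 1)
Step 2: move right → 01[tR]□  (head at position 2)

After 2 steps, the head is at position 2.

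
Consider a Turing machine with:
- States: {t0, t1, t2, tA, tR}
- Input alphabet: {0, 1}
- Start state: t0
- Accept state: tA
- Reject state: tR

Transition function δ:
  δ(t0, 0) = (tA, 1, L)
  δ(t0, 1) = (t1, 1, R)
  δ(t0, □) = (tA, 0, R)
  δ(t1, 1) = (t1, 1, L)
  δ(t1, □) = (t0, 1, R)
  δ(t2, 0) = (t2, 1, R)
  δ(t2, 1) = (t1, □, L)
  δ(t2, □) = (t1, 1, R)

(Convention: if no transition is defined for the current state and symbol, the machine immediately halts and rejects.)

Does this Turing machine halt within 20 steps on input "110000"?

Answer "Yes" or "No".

Execution trace:
Initial: [t0]110000
Step 1: δ(t0, 1) = (t1, 1, R) → 1[t1]10000
Step 2: δ(t1, 1) = (t1, 1, L) → [t1]110000
Step 3: δ(t1, 1) = (t1, 1, L) → [t1]□110000
Step 4: δ(t1, □) = (t0, 1, R) → 1[t0]110000
Step 5: δ(t0, 1) = (t1, 1, R) → 11[t1]10000
Step 6: δ(t1, 1) = (t1, 1, L) → 1[t1]110000
Step 7: δ(t1, 1) = (t1, 1, L) → [t1]1110000
Step 8: δ(t1, 1) = (t1, 1, L) → [t1]□1110000
Step 9: δ(t1, □) = (t0, 1, R) → 1[t0]1110000
Step 10: δ(t0, 1) = (t1, 1, R) → 11[t1]110000
Step 11: δ(t1, 1) = (t1, 1, L) → 1[t1]1110000
Step 12: δ(t1, 1) = (t1, 1, L) → [t1]11110000
Step 13: δ(t1, 1) = (t1, 1, L) → [t1]□11110000
Step 14: δ(t1, □) = (t0, 1, R) → 1[t0]11110000
Step 15: δ(t0, 1) = (t1, 1, R) → 11[t1]1110000
Step 16: δ(t1, 1) = (t1, 1, L) → 1[t1]11110000
Step 17: δ(t1, 1) = (t1, 1, L) → [t1]111110000
Step 18: δ(t1, 1) = (t1, 1, L) → [t1]□111110000
Step 19: δ(t1, □) = (t0, 1, R) → 1[t0]111110000
Step 20: δ(t0, 1) = (t1, 1, R) → 11[t1]11110000

The machine has not reached a halting state after 20 steps.
The machine did not halt within the 20-step bound.

Answer: No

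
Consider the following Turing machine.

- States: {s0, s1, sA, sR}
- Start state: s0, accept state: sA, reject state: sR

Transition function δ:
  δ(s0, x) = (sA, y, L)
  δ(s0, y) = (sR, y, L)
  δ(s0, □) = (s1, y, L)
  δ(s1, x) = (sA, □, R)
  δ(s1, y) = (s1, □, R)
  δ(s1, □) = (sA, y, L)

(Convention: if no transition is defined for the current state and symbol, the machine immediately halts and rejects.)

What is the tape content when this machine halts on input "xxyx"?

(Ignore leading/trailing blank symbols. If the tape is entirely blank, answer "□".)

Execution trace:
Initial: [s0]xxyx
Step 1: δ(s0, x) = (sA, y, L) → [sA]□yxyx

The machine reaches the accept state sA and halts.

Final tape (ignoring leading/trailing blanks): yxyx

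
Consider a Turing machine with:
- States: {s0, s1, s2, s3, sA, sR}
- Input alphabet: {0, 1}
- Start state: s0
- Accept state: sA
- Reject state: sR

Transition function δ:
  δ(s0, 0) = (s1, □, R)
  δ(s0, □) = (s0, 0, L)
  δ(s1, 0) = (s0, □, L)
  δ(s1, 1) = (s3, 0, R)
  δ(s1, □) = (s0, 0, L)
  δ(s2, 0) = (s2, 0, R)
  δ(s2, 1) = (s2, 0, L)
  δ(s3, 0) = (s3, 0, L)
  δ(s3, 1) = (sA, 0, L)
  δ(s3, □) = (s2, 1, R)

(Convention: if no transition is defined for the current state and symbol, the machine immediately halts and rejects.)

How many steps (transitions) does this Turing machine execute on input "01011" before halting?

Execution trace:
Initial: [s0]01011
Step 1: δ(s0, 0) = (s1, □, R) → □[s1]1011
Step 2: δ(s1, 1) = (s3, 0, R) → □0[s3]011
Step 3: δ(s3, 0) = (s3, 0, L) → □[s3]0011
Step 4: δ(s3, 0) = (s3, 0, L) → [s3]□0011
Step 5: δ(s3, □) = (s2, 1, R) → 1[s2]0011
Step 6: δ(s2, 0) = (s2, 0, R) → 10[s2]011
Step 7: δ(s2, 0) = (s2, 0, R) → 100[s2]11
Step 8: δ(s2, 1) = (s2, 0, L) → 10[s2]001
Step 9: δ(s2, 0) = (s2, 0, R) → 100[s2]01
Step 10: δ(s2, 0) = (s2, 0, R) → 1000[s2]1
Step 11: δ(s2, 1) = (s2, 0, L) → 100[s2]00
Step 12: δ(s2, 0) = (s2, 0, R) → 1000[s2]0
Step 13: δ(s2, 0) = (s2, 0, R) → 10000[s2]□

No transition is defined for δ(s2, □). By convention the machine halts and rejects.

The machine executed 13 steps before halting.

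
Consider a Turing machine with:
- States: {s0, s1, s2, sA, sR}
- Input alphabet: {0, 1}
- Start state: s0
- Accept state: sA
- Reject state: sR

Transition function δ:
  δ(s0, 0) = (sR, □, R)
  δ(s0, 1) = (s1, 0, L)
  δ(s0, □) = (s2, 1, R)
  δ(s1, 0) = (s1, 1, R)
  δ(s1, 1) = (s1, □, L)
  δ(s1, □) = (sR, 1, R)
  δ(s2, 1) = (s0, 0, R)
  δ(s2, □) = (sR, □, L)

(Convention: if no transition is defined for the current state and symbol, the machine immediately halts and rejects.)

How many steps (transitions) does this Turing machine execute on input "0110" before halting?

Execution trace:
Initial: [s0]0110
Step 1: δ(s0, 0) = (sR, □, R) → □[sR]110

The machine reaches the reject state sR and halts.

The machine executed 1 step before halting.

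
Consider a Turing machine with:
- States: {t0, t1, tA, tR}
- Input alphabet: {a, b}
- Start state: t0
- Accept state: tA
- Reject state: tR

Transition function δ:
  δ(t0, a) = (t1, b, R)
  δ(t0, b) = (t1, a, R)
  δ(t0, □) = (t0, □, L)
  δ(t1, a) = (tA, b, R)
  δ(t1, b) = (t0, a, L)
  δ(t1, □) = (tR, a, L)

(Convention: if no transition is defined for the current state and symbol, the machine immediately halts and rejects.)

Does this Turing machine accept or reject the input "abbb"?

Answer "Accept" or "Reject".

Execution trace:
Initial: [t0]abbb
Step 1: δ(t0, a) = (t1, b, R) → b[t1]bbb
Step 2: δ(t1, b) = (t0, a, L) → [t0]babb
Step 3: δ(t0, b) = (t1, a, R) → a[t1]abb
Step 4: δ(t1, a) = (tA, b, R) → ab[tA]bb

The machine reaches the accept state tA and halts.

Answer: Accept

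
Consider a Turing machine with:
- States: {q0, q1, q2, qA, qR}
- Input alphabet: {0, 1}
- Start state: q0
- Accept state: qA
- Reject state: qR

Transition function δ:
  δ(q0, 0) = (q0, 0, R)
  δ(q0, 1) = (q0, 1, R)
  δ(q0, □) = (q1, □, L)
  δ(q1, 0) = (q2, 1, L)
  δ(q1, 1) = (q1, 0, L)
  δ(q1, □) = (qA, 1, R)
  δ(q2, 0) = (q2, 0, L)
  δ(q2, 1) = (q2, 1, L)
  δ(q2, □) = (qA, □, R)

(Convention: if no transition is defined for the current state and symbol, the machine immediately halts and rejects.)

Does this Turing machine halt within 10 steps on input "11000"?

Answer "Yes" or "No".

Execution trace:
Initial: [q0]11000
Step 1: δ(q0, 1) = (q0, 1, R) → 1[q0]1000
Step 2: δ(q0, 1) = (q0, 1, R) → 11[q0]000
Step 3: δ(q0, 0) = (q0, 0, R) → 110[q0]00
Step 4: δ(q0, 0) = (q0, 0, R) → 1100[q0]0
Step 5: δ(q0, 0) = (q0, 0, R) → 11000[q0]□
Step 6: δ(q0, □) = (q1, □, L) → 1100[q1]0□
Step 7: δ(q1, 0) = (q2, 1, L) → 110[q2]01□
Step 8: δ(q2, 0) = (q2, 0, L) → 11[q2]001□
Step 9: δ(q2, 0) = (q2, 0, L) → 1[q2]1001□
Step 10: δ(q2, 1) = (q2, 1, L) → [q2]11001□

The machine has not reached a halting state after 10 steps.
The machine did not halt within the 10-step bound.

Answer: No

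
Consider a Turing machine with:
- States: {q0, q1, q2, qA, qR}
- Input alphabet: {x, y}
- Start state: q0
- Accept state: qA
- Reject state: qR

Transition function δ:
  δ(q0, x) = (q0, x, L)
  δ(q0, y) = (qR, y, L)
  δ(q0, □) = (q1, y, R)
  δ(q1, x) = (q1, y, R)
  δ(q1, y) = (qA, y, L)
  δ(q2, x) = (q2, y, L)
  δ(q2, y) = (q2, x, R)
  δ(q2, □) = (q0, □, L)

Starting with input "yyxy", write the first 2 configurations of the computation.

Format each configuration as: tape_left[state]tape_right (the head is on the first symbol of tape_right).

Transitions applied:
Step 1: δ(q0, y) = (qR, y, L)

The first 2 configurations are:
[q0]yyxy ⊢ [qR]□yyxy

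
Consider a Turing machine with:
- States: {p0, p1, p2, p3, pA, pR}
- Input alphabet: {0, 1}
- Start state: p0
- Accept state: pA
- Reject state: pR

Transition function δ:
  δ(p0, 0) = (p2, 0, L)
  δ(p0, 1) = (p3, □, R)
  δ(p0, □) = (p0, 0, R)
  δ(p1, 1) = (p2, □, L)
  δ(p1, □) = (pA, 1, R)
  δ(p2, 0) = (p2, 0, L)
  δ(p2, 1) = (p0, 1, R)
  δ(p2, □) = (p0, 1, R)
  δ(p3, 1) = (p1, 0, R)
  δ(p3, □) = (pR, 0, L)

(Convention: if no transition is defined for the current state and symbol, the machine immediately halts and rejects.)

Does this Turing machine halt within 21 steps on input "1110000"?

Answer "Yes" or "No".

Execution trace:
Initial: [p0]1110000
Step 1: δ(p0, 1) = (p3, □, R) → □[p3]110000
Step 2: δ(p3, 1) = (p1, 0, R) → □0[p1]10000
Step 3: δ(p1, 1) = (p2, □, L) → □[p2]0□0000
Step 4: δ(p2, 0) = (p2, 0, L) → [p2]□0□0000
Step 5: δ(p2, □) = (p0, 1, R) → 1[p0]0□0000
Step 6: δ(p0, 0) = (p2, 0, L) → [p2]10□0000
Step 7: δ(p2, 1) = (p0, 1, R) → 1[p0]0□0000
Step 8: δ(p0, 0) = (p2, 0, L) → [p2]10□0000
Step 9: δ(p2, 1) = (p0, 1, R) → 1[p0]0□0000
Step 10: δ(p0, 0) = (p2, 0, L) → [p2]10□0000
Step 11: δ(p2, 1) = (p0, 1, R) → 1[p0]0□0000
Step 12: δ(p0, 0) = (p2, 0, L) → [p2]10□0000
Step 13: δ(p2, 1) = (p0, 1, R) → 1[p0]0□0000
Step 14: δ(p0, 0) = (p2, 0, L) → [p2]10□0000
Step 15: δ(p2, 1) = (p0, 1, R) → 1[p0]0□0000
Step 16: δ(p0, 0) = (p2, 0, L) → [p2]10□0000
Step 17: δ(p2, 1) = (p0, 1, R) → 1[p0]0□0000
Step 18: δ(p0, 0) = (p2, 0, L) → [p2]10□0000
Step 19: δ(p2, 1) = (p0, 1, R) → 1[p0]0□0000
Step 20: δ(p0, 0) = (p2, 0, L) → [p2]10□0000
Step 21: δ(p2, 1) = (p0, 1, R) → 1[p0]0□0000

The machine has not reached a halting state after 21 steps.
The machine did not halt within the 21-step bound.

Answer: No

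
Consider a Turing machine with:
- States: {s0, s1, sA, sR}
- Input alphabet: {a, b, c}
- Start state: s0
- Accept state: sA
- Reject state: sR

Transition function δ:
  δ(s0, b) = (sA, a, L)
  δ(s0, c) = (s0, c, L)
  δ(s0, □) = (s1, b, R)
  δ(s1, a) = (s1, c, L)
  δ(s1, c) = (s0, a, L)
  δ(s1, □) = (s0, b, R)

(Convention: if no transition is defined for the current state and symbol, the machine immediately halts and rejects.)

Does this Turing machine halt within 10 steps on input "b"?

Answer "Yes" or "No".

Execution trace:
Initial: [s0]b
Step 1: δ(s0, b) = (sA, a, L) → [sA]□a

The machine reaches the accept state sA and halts.
The machine halted after 1 step (within the 10-step bound).

Answer: Yes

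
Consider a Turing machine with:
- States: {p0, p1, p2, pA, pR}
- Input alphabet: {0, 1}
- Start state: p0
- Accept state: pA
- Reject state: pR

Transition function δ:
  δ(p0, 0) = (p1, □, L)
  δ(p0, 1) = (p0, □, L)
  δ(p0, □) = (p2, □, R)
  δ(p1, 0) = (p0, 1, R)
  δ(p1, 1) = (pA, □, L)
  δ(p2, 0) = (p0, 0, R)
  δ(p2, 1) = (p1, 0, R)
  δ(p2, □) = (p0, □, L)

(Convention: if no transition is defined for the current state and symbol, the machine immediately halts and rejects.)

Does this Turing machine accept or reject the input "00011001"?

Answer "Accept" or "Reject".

Execution trace:
Initial: [p0]00011001
Step 1: δ(p0, 0) = (p1, □, L) → [p1]□□0011001

No transition is defined for δ(p1, □). By convention the machine halts and rejects.

Answer: Reject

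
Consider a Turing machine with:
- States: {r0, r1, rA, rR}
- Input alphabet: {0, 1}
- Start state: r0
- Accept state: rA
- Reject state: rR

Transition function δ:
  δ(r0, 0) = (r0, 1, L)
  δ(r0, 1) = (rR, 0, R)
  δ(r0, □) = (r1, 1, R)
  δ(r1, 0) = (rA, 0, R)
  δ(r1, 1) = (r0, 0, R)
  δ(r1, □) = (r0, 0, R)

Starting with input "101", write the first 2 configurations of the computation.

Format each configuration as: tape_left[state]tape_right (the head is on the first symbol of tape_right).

Transitions applied:
Step 1: δ(r0, 1) = (rR, 0, R)

The first 2 configurations are:
[r0]101 ⊢ 0[rR]01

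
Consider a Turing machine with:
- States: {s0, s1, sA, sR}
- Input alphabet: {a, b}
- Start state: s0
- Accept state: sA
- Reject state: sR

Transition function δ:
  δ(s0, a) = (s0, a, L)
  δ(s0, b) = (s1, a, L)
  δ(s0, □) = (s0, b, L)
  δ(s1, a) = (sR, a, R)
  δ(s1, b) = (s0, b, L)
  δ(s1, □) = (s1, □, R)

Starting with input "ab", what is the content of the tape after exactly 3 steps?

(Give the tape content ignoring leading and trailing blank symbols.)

Execution trace:
Initial: [s0]ab
Step 1: δ(s0, a) = (s0, a, L) → [s0]□ab
Step 2: δ(s0, □) = (s0, b, L) → [s0]□bab
Step 3: δ(s0, □) = (s0, b, L) → [s0]□bbab

After 3 steps, the tape (ignoring leading/trailing blanks) is: bbab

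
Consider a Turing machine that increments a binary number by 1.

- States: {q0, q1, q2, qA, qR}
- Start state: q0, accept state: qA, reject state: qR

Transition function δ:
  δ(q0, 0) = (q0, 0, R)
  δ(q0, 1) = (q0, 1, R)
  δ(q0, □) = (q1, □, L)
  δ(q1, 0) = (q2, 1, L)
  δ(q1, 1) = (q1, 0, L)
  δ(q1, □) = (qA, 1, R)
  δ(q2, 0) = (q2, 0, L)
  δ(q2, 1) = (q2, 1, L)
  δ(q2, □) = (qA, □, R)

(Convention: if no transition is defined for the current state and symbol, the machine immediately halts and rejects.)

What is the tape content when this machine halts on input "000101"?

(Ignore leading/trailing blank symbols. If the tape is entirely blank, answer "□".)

Execution trace:
Initial: [q0]000101
Step 1: δ(q0, 0) = (q0, 0, R) → 0[q0]00101
Step 2: δ(q0, 0) = (q0, 0, R) → 00[q0]0101
Step 3: δ(q0, 0) = (q0, 0, R) → 000[q0]101
Step 4: δ(q0, 1) = (q0, 1, R) → 0001[q0]01
Step 5: δ(q0, 0) = (q0, 0, R) → 00010[q0]1
Step 6: δ(q0, 1) = (q0, 1, R) → 000101[q0]□
Step 7: δ(q0, □) = (q1, □, L) → 00010[q1]1□
Step 8: δ(q1, 1) = (q1, 0, L) → 0001[q1]00□
Step 9: δ(q1, 0) = (q2, 1, L) → 000[q2]110□
Step 10: δ(q2, 1) = (q2, 1, L) → 00[q2]0110□
Step 11: δ(q2, 0) = (q2, 0, L) → 0[q2]00110□
Step 12: δ(q2, 0) = (q2, 0, L) → [q2]000110□
Step 13: δ(q2, 0) = (q2, 0, L) → [q2]□000110□
Step 14: δ(q2, □) = (qA, □, R) → □[qA]000110□

The machine reaches the accept state qA and halts.

Final tape (ignoring leading/trailing blanks): 000110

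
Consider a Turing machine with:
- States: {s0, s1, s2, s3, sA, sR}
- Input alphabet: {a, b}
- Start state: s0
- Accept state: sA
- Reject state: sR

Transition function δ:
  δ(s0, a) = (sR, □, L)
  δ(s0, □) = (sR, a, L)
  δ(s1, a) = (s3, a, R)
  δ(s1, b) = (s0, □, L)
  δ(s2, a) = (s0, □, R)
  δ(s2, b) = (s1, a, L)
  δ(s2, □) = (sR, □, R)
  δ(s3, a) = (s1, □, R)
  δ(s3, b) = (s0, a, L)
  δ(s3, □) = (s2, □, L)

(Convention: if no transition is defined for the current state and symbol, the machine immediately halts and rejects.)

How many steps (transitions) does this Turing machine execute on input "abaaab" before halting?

Execution trace:
Initial: [s0]abaaab
Step 1: δ(s0, a) = (sR, □, L) → [sR]□□baaab

The machine reaches the reject state sR and halts.

The machine executed 1 step before halting.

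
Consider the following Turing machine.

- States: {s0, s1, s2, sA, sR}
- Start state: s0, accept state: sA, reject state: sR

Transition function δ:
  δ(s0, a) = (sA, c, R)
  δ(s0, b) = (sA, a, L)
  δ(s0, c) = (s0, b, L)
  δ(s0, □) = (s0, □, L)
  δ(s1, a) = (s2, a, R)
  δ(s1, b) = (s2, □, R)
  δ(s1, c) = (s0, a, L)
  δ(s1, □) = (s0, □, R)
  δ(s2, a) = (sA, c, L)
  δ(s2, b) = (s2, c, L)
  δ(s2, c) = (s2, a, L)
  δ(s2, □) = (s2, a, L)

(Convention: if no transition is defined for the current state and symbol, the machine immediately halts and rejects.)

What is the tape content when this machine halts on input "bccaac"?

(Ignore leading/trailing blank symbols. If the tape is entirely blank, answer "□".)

Execution trace:
Initial: [s0]bccaac
Step 1: δ(s0, b) = (sA, a, L) → [sA]□accaac

The machine reaches the accept state sA and halts.

Final tape (ignoring leading/trailing blanks): accaac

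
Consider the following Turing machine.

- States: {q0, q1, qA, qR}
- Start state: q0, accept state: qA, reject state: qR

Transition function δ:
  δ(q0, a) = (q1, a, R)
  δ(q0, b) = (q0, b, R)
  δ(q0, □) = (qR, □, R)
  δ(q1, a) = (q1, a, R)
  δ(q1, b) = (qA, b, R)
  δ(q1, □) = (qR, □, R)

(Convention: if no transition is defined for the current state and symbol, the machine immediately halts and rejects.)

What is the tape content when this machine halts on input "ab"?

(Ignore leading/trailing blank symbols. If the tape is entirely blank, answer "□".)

Execution trace:
Initial: [q0]ab
Step 1: δ(q0, a) = (q1, a, R) → a[q1]b
Step 2: δ(q1, b) = (qA, b, R) → ab[qA]□

The machine reaches the accept state qA and halts.

Final tape (ignoring leading/trailing blanks): ab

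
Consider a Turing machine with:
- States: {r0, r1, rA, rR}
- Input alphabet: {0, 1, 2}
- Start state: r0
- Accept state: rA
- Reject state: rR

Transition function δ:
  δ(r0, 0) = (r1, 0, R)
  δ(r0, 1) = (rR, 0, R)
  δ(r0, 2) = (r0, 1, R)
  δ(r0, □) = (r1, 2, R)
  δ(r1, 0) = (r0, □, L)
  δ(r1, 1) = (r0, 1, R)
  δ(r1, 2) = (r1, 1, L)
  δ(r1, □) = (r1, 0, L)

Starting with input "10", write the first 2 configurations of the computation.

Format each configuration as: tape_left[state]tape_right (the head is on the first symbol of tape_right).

Transitions applied:
Step 1: δ(r0, 1) = (rR, 0, R)

The first 2 configurations are:
[r0]10 ⊢ 0[rR]0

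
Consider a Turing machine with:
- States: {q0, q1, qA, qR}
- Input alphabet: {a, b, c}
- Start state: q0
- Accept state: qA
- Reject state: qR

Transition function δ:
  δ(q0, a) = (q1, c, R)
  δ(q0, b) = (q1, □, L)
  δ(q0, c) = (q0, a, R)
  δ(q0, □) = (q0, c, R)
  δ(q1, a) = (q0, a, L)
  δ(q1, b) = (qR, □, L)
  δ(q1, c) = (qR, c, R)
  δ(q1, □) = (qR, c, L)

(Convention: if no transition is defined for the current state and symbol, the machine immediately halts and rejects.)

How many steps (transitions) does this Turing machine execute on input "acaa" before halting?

Execution trace:
Initial: [q0]acaa
Step 1: δ(q0, a) = (q1, c, R) → c[q1]caa
Step 2: δ(q1, c) = (qR, c, R) → cc[qR]aa

The machine reaches the reject state qR and halts.

The machine executed 2 steps before halting.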